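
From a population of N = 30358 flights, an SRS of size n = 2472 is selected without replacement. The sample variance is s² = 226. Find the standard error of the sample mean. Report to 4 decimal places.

Under SRS without replacement, Var(ȳ) = (1 − f)·s²/n with f = n/N = 2472/30358 = 0.08142829.
Var(ȳ) = (1 − 0.08142829)·226/2472 = 0.91857171·0.091423948 = 0.083979453.
SE(ȳ) = √(0.083979453) = 0.2898.

0.2898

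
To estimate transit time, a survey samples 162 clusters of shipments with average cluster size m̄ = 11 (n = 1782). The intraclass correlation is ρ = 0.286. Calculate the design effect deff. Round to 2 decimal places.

3.86

deff = 1 + (11 − 1)·0.286 = 1 + 2.86 = 3.86.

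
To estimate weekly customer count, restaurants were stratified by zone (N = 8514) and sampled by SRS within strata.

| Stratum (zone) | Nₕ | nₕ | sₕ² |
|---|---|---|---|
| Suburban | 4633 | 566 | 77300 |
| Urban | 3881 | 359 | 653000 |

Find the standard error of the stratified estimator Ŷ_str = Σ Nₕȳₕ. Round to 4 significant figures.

Var(Ŷ_str) = Σₕ Nₕ²(1 − fₕ)sₕ²/nₕ.
Suburban: 4633²·(1 − 566/4633)·77300/566 = 2.573354 × 10^9.
Urban: 3881²·(1 − 359/3881)·653000/359 = 2.4862897 × 10^10.
Sum = 2.7436251 × 10^10.
SE = √(2.7436251 × 10^10) = 165600.

165600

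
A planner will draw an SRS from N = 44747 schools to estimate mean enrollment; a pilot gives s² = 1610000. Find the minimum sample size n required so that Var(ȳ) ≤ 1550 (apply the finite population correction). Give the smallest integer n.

Without fpc, n₀ = s²/D = 1610000/1550 = 1038.7097.
With fpc, (1 − n/N)·s²/n ≤ D requires n ≥ n₀/(1 + n₀/N) = 1038.7097/(1 + 1038.7097/44747) = 1015.1452.
Rounding up, n = 1016.

1016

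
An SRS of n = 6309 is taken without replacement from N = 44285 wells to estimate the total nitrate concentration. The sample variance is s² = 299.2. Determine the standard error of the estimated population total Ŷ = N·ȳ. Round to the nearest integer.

Var(Ŷ) = N²·Var(ȳ) = N²·(1 − n/N)·s²/n.
f = 6309/44285 = 0.14246359; Var(ȳ) = 0.85753641·299.2/6309 = 0.040668076.
Var(Ŷ) = 44285² · 0.040668076 = 7.9756654 × 10^7.
SE(Ŷ) = √(7.9756654 × 10^7) = 8931.

8931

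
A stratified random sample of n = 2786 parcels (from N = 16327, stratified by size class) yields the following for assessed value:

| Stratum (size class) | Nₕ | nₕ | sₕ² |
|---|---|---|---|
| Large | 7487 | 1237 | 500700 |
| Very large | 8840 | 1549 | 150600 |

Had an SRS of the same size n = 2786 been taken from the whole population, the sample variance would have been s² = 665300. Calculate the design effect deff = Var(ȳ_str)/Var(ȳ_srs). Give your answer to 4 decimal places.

Var(ȳ_str) = Σ Wₕ²(1−fₕ)sₕ²/nₕ with Wₕ = Nₕ/16327:
  Large: (7487/16327)²·(1−1237/7487)·500700/1237 = 71.053088
  Very large: (8840/16327)²·(1−1549/8840)·150600/1549 = 23.507158
  → Var(ȳ_str) = 94.560246.
Var(ȳ_srs) = (1 − 2786/16327)·665300/2786 = 198.0527.
deff = 94.560246 / 198.0527 = 0.4774.

0.4774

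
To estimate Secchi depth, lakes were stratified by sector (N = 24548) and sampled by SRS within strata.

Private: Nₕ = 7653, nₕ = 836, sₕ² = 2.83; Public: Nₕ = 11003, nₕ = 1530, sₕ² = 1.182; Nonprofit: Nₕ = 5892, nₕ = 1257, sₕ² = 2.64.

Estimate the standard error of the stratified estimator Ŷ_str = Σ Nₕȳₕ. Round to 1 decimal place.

Var(Ŷ_str) = Σₕ Nₕ²(1 − fₕ)sₕ²/nₕ.
Private: 7653²·(1 − 836/7653)·2.83/836 = 176605.88.
Public: 11003²·(1 − 1530/11003)·1.182/1530 = 80523.881.
Nonprofit: 5892²·(1 − 1257/5892)·2.64/1257 = 57356.3.
Sum = 314486.06.
SE = √(314486.06) = 560.8.

560.8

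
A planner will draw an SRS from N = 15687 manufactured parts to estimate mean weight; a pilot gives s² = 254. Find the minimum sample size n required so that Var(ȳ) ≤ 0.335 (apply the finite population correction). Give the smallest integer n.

Without fpc, n₀ = s²/D = 254/0.335 = 758.2090.
With fpc, (1 − n/N)·s²/n ≤ D requires n ≥ n₀/(1 + n₀/N) = 758.2090/(1 + 758.2090/15687) = 723.2517.
Rounding up, n = 724.

724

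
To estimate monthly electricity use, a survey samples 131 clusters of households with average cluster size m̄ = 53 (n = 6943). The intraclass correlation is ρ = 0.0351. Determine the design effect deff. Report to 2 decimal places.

2.83

deff = 1 + (53 − 1)·0.0351 = 1 + 1.8252 = 2.8252.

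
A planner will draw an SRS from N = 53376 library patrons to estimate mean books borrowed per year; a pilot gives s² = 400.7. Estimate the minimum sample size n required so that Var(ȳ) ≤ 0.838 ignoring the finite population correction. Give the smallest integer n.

479

Without fpc, n₀ = s²/D = 400.7/0.838 = 478.1623.
Rounding up, n = 479.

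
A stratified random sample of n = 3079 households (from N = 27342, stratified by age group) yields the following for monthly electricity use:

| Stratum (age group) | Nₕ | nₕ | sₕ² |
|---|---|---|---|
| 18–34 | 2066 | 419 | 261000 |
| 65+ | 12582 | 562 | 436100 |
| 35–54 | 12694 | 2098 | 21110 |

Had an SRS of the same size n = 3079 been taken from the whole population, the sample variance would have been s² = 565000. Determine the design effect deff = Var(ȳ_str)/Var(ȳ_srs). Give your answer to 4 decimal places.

Var(ȳ_str) = Σ Wₕ²(1−fₕ)sₕ²/nₕ with Wₕ = Nₕ/27342:
  18–34: (2066/27342)²·(1−419/2066)·261000/419 = 2.8352401
  65+: (12582/27342)²·(1−562/12582)·436100/562 = 156.97965
  35–54: (12694/27342)²·(1−2098/12694)·21110/2098 = 1.8103504
  → Var(ȳ_str) = 161.62524.
Var(ȳ_srs) = (1 − 3079/27342)·565000/3079 = 162.83696.
deff = 161.62524 / 162.83696 = 0.9926.

0.9926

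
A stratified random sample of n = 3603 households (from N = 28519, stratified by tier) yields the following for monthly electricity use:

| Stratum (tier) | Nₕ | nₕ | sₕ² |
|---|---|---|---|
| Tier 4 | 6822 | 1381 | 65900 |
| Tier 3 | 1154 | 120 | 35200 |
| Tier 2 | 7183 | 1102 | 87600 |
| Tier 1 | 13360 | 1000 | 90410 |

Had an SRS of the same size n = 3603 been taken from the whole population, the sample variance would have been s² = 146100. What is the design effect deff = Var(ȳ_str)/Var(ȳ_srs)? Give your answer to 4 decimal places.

0.7123

Var(ȳ_str) = Σ Wₕ²(1−fₕ)sₕ²/nₕ with Wₕ = Nₕ/28519:
  Tier 4: (6822/28519)²·(1−1381/6822)·65900/1381 = 2.1777779
  Tier 3: (1154/28519)²·(1−120/1154)·35200/120 = 0.4303474
  Tier 2: (7183/28519)²·(1−1102/7183)·87600/1102 = 4.2690849
  Tier 1: (13360/28519)²·(1−1000/13360)·90410/1000 = 18.355779
  → Var(ȳ_str) = 25.232989.
Var(ȳ_srs) = (1 − 3603/28519)·146100/3603 = 35.426642.
deff = 25.232989 / 35.426642 = 0.7123.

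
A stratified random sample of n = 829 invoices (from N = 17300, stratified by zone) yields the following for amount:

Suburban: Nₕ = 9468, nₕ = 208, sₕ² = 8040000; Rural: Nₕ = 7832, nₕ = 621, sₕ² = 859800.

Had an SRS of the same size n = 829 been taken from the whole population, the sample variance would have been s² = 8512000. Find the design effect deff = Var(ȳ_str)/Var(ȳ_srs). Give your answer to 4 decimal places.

Var(ȳ_str) = Σ Wₕ²(1−fₕ)sₕ²/nₕ with Wₕ = Nₕ/17300:
  Suburban: (9468/17300)²·(1−208/9468)·8040000/208 = 11323.215
  Rural: (7832/17300)²·(1−621/7832)·859800/621 = 261.26535
  → Var(ȳ_str) = 11584.48.
Var(ȳ_srs) = (1 − 829/17300)·8512000/829 = 9775.7694.
deff = 11584.48 / 9775.7694 = 1.1850.

1.1850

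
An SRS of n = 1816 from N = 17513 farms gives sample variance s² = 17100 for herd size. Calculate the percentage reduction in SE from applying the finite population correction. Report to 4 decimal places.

5.3266

f = n/N = 1816/17513 = 0.10369440.
SE_no-fpc = √(s²/n) = 3.068599; SE_fpc = √((1−f)s²/n) = 2.9051475.
Ratio = √(1−f) = 0.94673418. Reduction = 100·(1 − 0.94673418) = 5.3266%.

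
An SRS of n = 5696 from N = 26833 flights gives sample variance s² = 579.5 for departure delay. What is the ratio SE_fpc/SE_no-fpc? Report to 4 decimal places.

0.8875

f = n/N = 5696/26833 = 0.21227593.
SE_no-fpc = √(s²/n) = 0.31896404; SE_fpc = √((1−f)s²/n) = 0.28309278.
Ratio = √(1−f) = 0.88753821.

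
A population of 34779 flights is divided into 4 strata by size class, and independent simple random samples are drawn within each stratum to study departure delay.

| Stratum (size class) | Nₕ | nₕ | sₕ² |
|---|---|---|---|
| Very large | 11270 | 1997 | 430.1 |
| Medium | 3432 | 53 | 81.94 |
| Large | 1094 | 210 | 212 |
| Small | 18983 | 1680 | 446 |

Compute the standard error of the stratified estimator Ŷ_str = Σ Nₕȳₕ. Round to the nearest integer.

11341

Var(Ŷ_str) = Σₕ Nₕ²(1 − fₕ)sₕ²/nₕ.
Very large: 11270²·(1 − 1997/11270)·430.1/1997 = 2.250793 × 10^7.
Medium: 3432²·(1 − 53/3432)·81.94/53 = 1.7928979 × 10^7.
Large: 1094²·(1 − 210/1094)·212/210 = 976306.44.
Small: 18983²·(1 − 1680/18983)·446/1680 = 8.7199066 × 10^7.
Sum = 1.2861228 × 10^8.
SE = √(1.2861228 × 10^8) = 11341.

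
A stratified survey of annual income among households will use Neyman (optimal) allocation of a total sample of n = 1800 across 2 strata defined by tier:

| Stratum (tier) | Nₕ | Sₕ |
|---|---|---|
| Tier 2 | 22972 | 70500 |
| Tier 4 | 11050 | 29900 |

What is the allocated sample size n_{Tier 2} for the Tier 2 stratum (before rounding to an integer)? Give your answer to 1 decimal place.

1495.0

Neyman allocation: nₕ = n·NₕSₕ / Σⱼ NⱼSⱼ.
Σ NⱼSⱼ = 22972·70500 + 11050·29900 = 1.949921 × 10^9.
n_{Tier 2} = 1800·22972·70500 / (1.949921 × 10^9) = 1495.0.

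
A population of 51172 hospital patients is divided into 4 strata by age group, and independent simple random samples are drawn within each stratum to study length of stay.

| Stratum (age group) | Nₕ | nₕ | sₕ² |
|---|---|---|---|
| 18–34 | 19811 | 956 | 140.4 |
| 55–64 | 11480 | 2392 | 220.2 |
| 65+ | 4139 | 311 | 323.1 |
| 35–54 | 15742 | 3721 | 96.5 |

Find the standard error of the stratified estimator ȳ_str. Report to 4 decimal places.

Var(ȳ_str) = Σₕ Wₕ²(1 − fₕ)sₕ²/nₕ with Wₕ = Nₕ/N, N = 51172.
18–34: Wₕ = 0.38714531; term = 0.38714531²·(1 − 0.04825602)·140.4/956 = 0.020949679.
55–64: Wₕ = 0.22434144; term = 0.22434144²·(1 − 0.20836237)·220.2/2392 = 0.0036677655.
65+: Wₕ = 0.08088408; term = 0.08088408²·(1 − 0.07513892)·323.1/311 = 0.006286069.
35–54: Wₕ = 0.30762917; term = 0.30762917²·(1 − 0.23637403)·96.5/3721 = 0.0018741458.
Sum = 0.032777659.
SE = √(0.032777659) = 0.1810.

0.1810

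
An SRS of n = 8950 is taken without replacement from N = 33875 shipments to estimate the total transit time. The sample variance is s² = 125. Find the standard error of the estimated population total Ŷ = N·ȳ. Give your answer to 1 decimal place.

3434.0

Var(Ŷ) = N²·Var(ȳ) = N²·(1 − n/N)·s²/n.
f = 8950/33875 = 0.26420664; Var(ȳ) = 0.73579336·125/8950 = 0.010276444.
Var(Ŷ) = 33875² · 0.010276444 = 1.179238 × 10^7.
SE(Ŷ) = √(1.179238 × 10^7) = 3434.0.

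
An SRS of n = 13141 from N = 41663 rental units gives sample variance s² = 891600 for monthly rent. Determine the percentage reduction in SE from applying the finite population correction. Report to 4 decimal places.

f = n/N = 13141/41663 = 0.31541176.
SE_no-fpc = √(s²/n) = 8.2370333; SE_fpc = √((1−f)s²/n) = 6.8153088.
Ratio = √(1−f) = 0.82739848. Reduction = 100·(1 − 0.82739848) = 17.2602%.

17.2602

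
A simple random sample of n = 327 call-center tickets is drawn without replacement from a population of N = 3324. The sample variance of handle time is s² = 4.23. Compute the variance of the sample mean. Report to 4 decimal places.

0.0117

Under SRS without replacement, Var(ȳ) = (1 − f)·s²/n with f = n/N = 327/3324 = 0.09837545.
Var(ȳ) = (1 − 0.09837545)·4.23/327 = 0.90162455·0.01293578 = 0.011663217.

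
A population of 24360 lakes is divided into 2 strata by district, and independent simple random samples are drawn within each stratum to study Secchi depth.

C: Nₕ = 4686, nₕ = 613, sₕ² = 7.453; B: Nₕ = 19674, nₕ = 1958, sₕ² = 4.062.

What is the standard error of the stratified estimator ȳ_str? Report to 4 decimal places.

0.0401

Var(ȳ_str) = Σₕ Wₕ²(1 − fₕ)sₕ²/nₕ with Wₕ = Nₕ/N, N = 24360.
C: Wₕ = 0.19236453; term = 0.19236453²·(1 − 0.13081519)·7.453/613 = 3.9105043 × 10^-4.
B: Wₕ = 0.80763547; term = 0.80763547²·(1 − 0.09952221)·4.062/1958 = 0.0012185153.
Sum = 0.0016095657.
SE = √(0.0016095657) = 0.0401.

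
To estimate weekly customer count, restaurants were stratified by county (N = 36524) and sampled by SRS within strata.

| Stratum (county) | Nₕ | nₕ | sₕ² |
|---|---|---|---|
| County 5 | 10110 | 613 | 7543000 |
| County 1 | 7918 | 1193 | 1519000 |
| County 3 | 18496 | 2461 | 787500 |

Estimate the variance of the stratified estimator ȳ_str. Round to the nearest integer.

Var(ȳ_str) = Σₕ Wₕ²(1 − fₕ)sₕ²/nₕ with Wₕ = Nₕ/N, N = 36524.
County 5: Wₕ = 0.27680429; term = 0.27680429²·(1 − 0.06063304)·7543000/613 = 885.65496.
County 1: Wₕ = 0.21678896; term = 0.21678896²·(1 − 0.15066936)·1519000/1193 = 50.823954.
County 3: Wₕ = 0.50640675; term = 0.50640675²·(1 − 0.13305580)·787500/2461 = 71.14249.
Sum = 1007.6214.

1008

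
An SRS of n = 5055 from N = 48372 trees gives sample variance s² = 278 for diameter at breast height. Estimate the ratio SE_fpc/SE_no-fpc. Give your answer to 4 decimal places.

f = n/N = 5055/48372 = 0.10450260.
SE_no-fpc = √(s²/n) = 0.23451024; SE_fpc = √((1−f)s²/n) = 0.22191874.
Ratio = √(1−f) = 0.94630724.

0.9463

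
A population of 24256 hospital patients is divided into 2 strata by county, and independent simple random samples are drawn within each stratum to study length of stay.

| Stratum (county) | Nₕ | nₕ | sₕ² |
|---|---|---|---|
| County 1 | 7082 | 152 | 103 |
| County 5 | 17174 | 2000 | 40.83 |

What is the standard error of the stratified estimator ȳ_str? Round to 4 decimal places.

Var(ȳ_str) = Σₕ Wₕ²(1 − fₕ)sₕ²/nₕ with Wₕ = Nₕ/N, N = 24256.
County 1: Wₕ = 0.29196900; term = 0.29196900²·(1 − 0.02146286)·103/152 = 0.056525502.
County 5: Wₕ = 0.70803100; term = 0.70803100²·(1 − 0.11645511)·40.83/2000 = 0.0090423758.
Sum = 0.065567878.
SE = √(0.065567878) = 0.2561.

0.2561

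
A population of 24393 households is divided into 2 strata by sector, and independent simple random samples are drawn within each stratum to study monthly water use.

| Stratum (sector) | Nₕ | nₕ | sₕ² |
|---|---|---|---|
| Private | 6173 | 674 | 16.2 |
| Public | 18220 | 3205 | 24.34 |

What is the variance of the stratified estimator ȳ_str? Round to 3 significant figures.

Var(ȳ_str) = Σₕ Wₕ²(1 − fₕ)sₕ²/nₕ with Wₕ = Nₕ/N, N = 24393.
Private: Wₕ = 0.25306440; term = 0.25306440²·(1 − 0.10918516)·16.2/674 = 0.0013712122.
Public: Wₕ = 0.74693560; term = 0.74693560²·(1 − 0.17590560)·24.34/3205 = 0.0034916911.
Sum = 0.0048629033.

0.00486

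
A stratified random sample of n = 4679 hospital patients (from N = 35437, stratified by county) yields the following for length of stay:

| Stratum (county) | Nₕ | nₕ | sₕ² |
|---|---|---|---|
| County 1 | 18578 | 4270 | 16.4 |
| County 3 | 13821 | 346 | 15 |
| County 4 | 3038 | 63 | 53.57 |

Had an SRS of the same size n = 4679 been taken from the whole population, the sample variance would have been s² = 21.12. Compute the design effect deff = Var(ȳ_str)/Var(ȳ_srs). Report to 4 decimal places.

Var(ȳ_str) = Σ Wₕ²(1−fₕ)sₕ²/nₕ with Wₕ = Nₕ/35437:
  County 1: (18578/35437)²·(1−4270/18578)·16.4/4270 = 8.1298019 × 10^-4
  County 3: (13821/35437)²·(1−346/13821)·15/346 = 0.0064293861
  County 4: (3038/35437)²·(1−63/3038)·53.57/63 = 0.0061198664
  → Var(ȳ_str) = 0.013362233.
Var(ȳ_srs) = (1 − 4679/35437)·21.12/4679 = 0.0039177978.
deff = 0.013362233 / 0.0039177978 = 3.4106.

3.4106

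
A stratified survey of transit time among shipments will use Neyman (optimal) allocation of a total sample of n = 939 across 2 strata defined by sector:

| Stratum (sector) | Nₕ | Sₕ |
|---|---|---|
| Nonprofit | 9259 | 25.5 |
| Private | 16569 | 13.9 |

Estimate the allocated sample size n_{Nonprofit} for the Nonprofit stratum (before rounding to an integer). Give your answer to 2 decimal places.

475.33

Neyman allocation: nₕ = n·NₕSₕ / Σⱼ NⱼSⱼ.
Σ NⱼSⱼ = 9259·25.5 + 16569·13.9 = 466413.6.
n_{Nonprofit} = 939·9259·25.5 / 466413.6 = 475.33.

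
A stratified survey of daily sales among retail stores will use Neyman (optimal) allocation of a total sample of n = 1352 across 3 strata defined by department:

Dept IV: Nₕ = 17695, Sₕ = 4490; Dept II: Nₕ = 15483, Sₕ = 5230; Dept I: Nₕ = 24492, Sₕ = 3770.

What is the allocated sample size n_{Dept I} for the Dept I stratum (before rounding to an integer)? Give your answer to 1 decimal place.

Neyman allocation: nₕ = n·NₕSₕ / Σⱼ NⱼSⱼ.
Σ NⱼSⱼ = 17695·4490 + 15483·5230 + 24492·3770 = 2.5276148 × 10^8.
n_{Dept I} = 1352·24492·3770 / (2.5276148 × 10^8) = 493.9.

493.9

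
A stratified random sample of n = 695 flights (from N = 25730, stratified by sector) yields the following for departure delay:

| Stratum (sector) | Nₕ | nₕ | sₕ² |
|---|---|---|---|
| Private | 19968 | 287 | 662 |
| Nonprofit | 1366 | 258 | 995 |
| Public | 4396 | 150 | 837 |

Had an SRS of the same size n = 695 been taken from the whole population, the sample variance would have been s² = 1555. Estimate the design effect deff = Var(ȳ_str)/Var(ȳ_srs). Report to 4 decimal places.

0.7053

Var(ȳ_str) = Σ Wₕ²(1−fₕ)sₕ²/nₕ with Wₕ = Nₕ/25730:
  Private: (19968/25730)²·(1−287/19968)·662/287 = 1.3692358
  Nonprofit: (1366/25730)²·(1−258/1366)·995/258 = 0.0088168664
  Public: (4396/25730)²·(1−150/4396)·837/150 = 0.15732303
  → Var(ȳ_str) = 1.5353757.
Var(ȳ_srs) = (1 − 695/25730)·1555/695 = 2.1769748.
deff = 1.5353757 / 2.1769748 = 0.7053.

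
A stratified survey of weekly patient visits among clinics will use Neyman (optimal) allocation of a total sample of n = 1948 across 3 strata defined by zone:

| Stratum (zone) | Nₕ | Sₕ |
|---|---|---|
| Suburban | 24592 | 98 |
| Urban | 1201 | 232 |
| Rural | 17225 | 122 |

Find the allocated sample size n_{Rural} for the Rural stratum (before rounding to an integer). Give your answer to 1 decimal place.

Neyman allocation: nₕ = n·NₕSₕ / Σⱼ NⱼSⱼ.
Σ NⱼSⱼ = 24592·98 + 1201·232 + 17225·122 = 4.790098 × 10^6.
n_{Rural} = 1948·17225·122 / (4.790098 × 10^6) = 854.6.

854.6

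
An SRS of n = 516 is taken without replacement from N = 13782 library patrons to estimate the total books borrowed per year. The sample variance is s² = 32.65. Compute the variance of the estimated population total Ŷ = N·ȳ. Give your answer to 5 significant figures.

1.1569 × 10^7

Var(Ŷ) = N²·Var(ȳ) = N²·(1 − n/N)·s²/n.
f = 516/13782 = 0.03744014; Var(ȳ) = 0.96255986·32.65/516 = 0.060906162.
Var(Ŷ) = 13782² · 0.060906162 = 1.1568731 × 10^7.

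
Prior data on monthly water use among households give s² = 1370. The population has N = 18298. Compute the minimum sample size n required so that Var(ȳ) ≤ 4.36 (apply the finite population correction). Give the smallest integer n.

Without fpc, n₀ = s²/D = 1370/4.36 = 314.2202.
With fpc, (1 − n/N)·s²/n ≤ D requires n ≥ n₀/(1 + n₀/N) = 314.2202/(1 + 314.2202/18298) = 308.9154.
Rounding up, n = 309.

309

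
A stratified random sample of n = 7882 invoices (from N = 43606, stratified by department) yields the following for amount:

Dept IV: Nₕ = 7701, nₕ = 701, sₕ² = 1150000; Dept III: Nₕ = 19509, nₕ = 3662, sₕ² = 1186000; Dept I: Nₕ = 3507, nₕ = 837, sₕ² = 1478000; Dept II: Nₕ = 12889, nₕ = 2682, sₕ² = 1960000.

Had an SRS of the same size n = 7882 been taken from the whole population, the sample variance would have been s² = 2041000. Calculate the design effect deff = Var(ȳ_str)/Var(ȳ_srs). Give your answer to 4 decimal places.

Var(ȳ_str) = Σ Wₕ²(1−fₕ)sₕ²/nₕ with Wₕ = Nₕ/43606:
  Dept IV: (7701/43606)²·(1−701/7701)·1150000/701 = 46.508516
  Dept III: (19509/43606)²·(1−3662/19509)·1186000/3662 = 52.656976
  Dept I: (3507/43606)²·(1−837/3507)·1478000/837 = 8.6956791
  Dept II: (12889/43606)²·(1−2682/12889)·1960000/2682 = 50.561754
  → Var(ȳ_str) = 158.42293.
Var(ȳ_srs) = (1 − 7882/43606)·2041000/7882 = 212.13894.
deff = 158.42293 / 212.13894 = 0.7468.

0.7468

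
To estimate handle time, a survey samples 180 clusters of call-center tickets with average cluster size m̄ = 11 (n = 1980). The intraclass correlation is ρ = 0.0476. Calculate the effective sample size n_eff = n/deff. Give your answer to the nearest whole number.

1341

deff = 1 + (11 − 1)·0.0476 = 1 + 0.476 = 1.476.
n_eff = 1980 / 1.476 = 1341.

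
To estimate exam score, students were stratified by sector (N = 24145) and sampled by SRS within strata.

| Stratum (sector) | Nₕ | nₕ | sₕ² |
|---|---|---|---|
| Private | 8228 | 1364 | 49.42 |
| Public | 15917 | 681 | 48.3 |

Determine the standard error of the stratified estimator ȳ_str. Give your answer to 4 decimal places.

0.1817

Var(ȳ_str) = Σₕ Wₕ²(1 − fₕ)sₕ²/nₕ with Wₕ = Nₕ/N, N = 24145.
Private: Wₕ = 0.34077449; term = 0.34077449²·(1 − 0.16577540)·49.42/1364 = 0.003509987.
Public: Wₕ = 0.65922551; term = 0.65922551²·(1 − 0.04278444)·48.3/681 = 0.029503788.
Sum = 0.033013775.
SE = √(0.033013775) = 0.1817.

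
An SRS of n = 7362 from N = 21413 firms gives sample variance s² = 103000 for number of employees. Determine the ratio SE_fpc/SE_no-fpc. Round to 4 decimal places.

f = n/N = 7362/21413 = 0.34380984.
SE_no-fpc = √(s²/n) = 3.7404229; SE_fpc = √((1−f)s²/n) = 3.0299507.
Ratio = √(1−f) = 0.81005566.

0.8101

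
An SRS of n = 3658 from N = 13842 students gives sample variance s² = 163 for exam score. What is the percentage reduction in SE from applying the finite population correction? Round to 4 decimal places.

f = n/N = 3658/13842 = 0.26426817.
SE_no-fpc = √(s²/n) = 0.21109209; SE_fpc = √((1−f)s²/n) = 0.18106384.
Ratio = √(1−f) = 0.85774812. Reduction = 100·(1 − 0.85774812) = 14.2252%.

14.2252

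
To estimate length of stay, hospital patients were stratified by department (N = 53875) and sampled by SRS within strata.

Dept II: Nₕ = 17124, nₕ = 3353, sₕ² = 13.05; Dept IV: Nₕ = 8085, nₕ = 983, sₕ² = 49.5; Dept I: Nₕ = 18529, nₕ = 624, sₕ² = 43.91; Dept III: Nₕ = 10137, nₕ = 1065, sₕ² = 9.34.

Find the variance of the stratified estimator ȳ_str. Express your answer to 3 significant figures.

0.00963

Var(ȳ_str) = Σₕ Wₕ²(1 − fₕ)sₕ²/nₕ with Wₕ = Nₕ/N, N = 53875.
Dept II: Wₕ = 0.31784687; term = 0.31784687²·(1 − 0.19580705)·13.05/3353 = 3.1620817 × 10^-4.
Dept IV: Wₕ = 0.15006961; term = 0.15006961²·(1 − 0.12158318)·49.5/983 = 9.9617997 × 10^-4.
Dept I: Wₕ = 0.34392575; term = 0.34392575²·(1 − 0.03367694)·43.91/624 = 0.0080432319.
Dept III: Wₕ = 0.18815777; term = 0.18815777²·(1 − 0.10506067)·9.34/1065 = 2.7786586 × 10^-4.
Sum = 0.0096334859.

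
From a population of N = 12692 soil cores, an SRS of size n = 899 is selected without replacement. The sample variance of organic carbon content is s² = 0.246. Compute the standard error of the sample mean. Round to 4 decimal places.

0.0159

Under SRS without replacement, Var(ȳ) = (1 − f)·s²/n with f = n/N = 899/12692 = 0.07083202.
Var(ȳ) = (1 − 0.07083202)·0.246/899 = 0.92916798·2.7363737 × 10^-4 = 2.5425509 × 10^-4.
SE(ȳ) = √(2.5425509 × 10^-4) = 0.0159.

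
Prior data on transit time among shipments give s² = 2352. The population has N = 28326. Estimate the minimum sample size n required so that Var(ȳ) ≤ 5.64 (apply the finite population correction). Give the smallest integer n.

411

Without fpc, n₀ = s²/D = 2352/5.64 = 417.0213.
With fpc, (1 − n/N)·s²/n ≤ D requires n ≥ n₀/(1 + n₀/N) = 417.0213/(1 + 417.0213/28326) = 410.9709.
Rounding up, n = 411.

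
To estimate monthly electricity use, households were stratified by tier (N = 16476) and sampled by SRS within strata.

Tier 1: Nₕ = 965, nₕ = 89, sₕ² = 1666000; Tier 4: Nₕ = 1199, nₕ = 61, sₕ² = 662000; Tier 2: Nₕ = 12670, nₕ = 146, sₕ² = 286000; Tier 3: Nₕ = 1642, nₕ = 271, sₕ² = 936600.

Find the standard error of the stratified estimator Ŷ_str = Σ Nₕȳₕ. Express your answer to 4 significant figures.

Var(Ŷ_str) = Σₕ Nₕ²(1 − fₕ)sₕ²/nₕ.
Tier 1: 965²·(1 − 89/965)·1666000/89 = 1.5824005 × 10^10.
Tier 4: 1199²·(1 − 61/1199)·662000/61 = 1.4807768 × 10^10.
Tier 2: 12670²·(1 − 146/12670)·286000/146 = 3.108371 × 10^11.
Tier 3: 1642²·(1 − 271/1642)·936600/271 = 7.7802844 × 10^9.
Sum = 3.4924916 × 10^11.
SE = √(3.4924916 × 10^11) = 591000.

591000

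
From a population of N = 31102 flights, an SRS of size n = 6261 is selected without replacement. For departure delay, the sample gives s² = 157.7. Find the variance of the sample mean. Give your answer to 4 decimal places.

0.0201

Under SRS without replacement, Var(ȳ) = (1 − f)·s²/n with f = n/N = 6261/31102 = 0.20130538.
Var(ȳ) = (1 − 0.20130538)·157.7/6261 = 0.79869462·0.02518767 = 0.020117256.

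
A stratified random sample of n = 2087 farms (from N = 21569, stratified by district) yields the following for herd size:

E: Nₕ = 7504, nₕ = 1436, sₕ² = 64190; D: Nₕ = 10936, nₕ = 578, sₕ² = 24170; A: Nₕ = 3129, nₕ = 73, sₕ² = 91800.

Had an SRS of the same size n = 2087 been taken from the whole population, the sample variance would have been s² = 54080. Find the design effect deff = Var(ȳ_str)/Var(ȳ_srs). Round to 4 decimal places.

Var(ȳ_str) = Σ Wₕ²(1−fₕ)sₕ²/nₕ with Wₕ = Nₕ/21569:
  E: (7504/21569)²·(1−1436/7504)·64190/1436 = 4.3751335
  D: (10936/21569)²·(1−578/10936)·24170/578 = 10.181768
  A: (3129/21569)²·(1−73/3129)·91800/73 = 25.84751
  → Var(ȳ_str) = 40.404412.
Var(ȳ_srs) = (1 − 2087/21569)·54080/2087 = 23.405491.
deff = 40.404412 / 23.405491 = 1.7263.

1.7263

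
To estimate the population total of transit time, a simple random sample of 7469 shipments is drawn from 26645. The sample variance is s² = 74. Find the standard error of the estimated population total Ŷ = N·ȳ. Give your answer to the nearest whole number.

Var(Ŷ) = N²·Var(ȳ) = N²·(1 − n/N)·s²/n.
f = 7469/26645 = 0.28031526; Var(ȳ) = 0.71968474·74/7469 = 0.0071303616.
Var(Ŷ) = 26645² · 0.0071303616 = 5.0622432 × 10^6.
SE(Ŷ) = √(5.0622432 × 10^6) = 2250.

2250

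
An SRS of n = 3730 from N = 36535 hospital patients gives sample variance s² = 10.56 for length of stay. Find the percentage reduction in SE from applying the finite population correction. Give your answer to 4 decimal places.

f = n/N = 3730/36535 = 0.10209388.
SE_no-fpc = √(s²/n) = 0.053208075; SE_fpc = √((1−f)s²/n) = 0.050418858.
Ratio = √(1−f) = 0.94757908. Reduction = 100·(1 − 0.94757908) = 5.2421%.

5.2421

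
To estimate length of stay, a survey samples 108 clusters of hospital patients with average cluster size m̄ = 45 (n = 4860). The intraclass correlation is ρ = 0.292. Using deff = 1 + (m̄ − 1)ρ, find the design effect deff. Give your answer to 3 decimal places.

13.848

deff = 1 + (45 − 1)·0.292 = 1 + 12.848 = 13.848.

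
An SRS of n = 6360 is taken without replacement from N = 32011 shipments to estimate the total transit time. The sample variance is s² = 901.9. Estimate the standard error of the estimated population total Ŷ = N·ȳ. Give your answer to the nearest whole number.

10791

Var(Ŷ) = N²·Var(ȳ) = N²·(1 − n/N)·s²/n.
f = 6360/32011 = 0.19868170; Var(ȳ) = 0.80131830·901.9/6360 = 0.11363349.
Var(Ŷ) = 32011² · 0.11363349 = 1.1644071 × 10^8.
SE(Ŷ) = √(1.1644071 × 10^8) = 10791.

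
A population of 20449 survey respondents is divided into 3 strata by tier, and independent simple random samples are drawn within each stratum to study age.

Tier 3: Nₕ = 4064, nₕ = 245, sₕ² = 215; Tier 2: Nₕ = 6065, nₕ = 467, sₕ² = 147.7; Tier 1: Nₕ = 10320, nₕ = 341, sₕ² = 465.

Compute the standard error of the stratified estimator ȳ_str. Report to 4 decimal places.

Var(ȳ_str) = Σₕ Wₕ²(1 − fₕ)sₕ²/nₕ with Wₕ = Nₕ/N, N = 20449.
Tier 3: Wₕ = 0.19873832; term = 0.19873832²·(1 − 0.06028543)·215/245 = 0.032571037.
Tier 2: Wₕ = 0.29659152; term = 0.29659152²·(1 − 0.07699918)·147.7/467 = 0.025679299.
Tier 1: Wₕ = 0.50467016; term = 0.50467016²·(1 − 0.03304264)·465/341 = 0.33583128.
Sum = 0.39408162.
SE = √(0.39408162) = 0.6278.

0.6278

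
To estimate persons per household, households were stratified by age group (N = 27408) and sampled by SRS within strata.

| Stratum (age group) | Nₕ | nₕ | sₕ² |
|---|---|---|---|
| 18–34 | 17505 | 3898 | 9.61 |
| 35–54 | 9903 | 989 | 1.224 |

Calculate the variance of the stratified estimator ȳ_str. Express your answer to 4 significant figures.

Var(ȳ_str) = Σₕ Wₕ²(1 − fₕ)sₕ²/nₕ with Wₕ = Nₕ/N, N = 27408.
18–34: Wₕ = 0.63868214; term = 0.63868214²·(1 − 0.22267923)·9.61/3898 = 7.8172025 × 10^-4.
35–54: Wₕ = 0.36131786; term = 0.36131786²·(1 − 0.09986873)·1.224/989 = 1.454353 × 10^-4.
Sum = 9.2715555 × 10^-4.

9.272 × 10^-4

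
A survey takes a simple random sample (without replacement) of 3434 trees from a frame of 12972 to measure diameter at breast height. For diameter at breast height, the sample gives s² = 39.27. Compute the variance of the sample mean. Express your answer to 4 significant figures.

Under SRS without replacement, Var(ȳ) = (1 − f)·s²/n with f = n/N = 3434/12972 = 0.26472402.
Var(ȳ) = (1 − 0.26472402)·39.27/3434 = 0.73527598·0.011435644 = 0.008408354.

0.008408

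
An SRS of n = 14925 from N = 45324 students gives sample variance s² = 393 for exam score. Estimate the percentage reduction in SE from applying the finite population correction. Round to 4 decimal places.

18.1035

f = n/N = 14925/45324 = 0.32929574.
SE_no-fpc = √(s²/n) = 0.16227032; SE_fpc = √((1−f)s²/n) = 0.13289378.
Ratio = √(1−f) = 0.81896536. Reduction = 100·(1 − 0.81896536) = 18.1035%.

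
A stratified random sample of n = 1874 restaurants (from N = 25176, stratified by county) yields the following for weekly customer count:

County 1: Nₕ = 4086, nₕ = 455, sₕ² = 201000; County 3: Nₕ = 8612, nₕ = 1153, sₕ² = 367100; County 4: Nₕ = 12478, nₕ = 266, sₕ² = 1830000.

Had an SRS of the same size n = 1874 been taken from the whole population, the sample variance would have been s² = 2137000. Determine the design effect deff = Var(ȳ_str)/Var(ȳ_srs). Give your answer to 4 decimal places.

1.6074

Var(ȳ_str) = Σ Wₕ²(1−fₕ)sₕ²/nₕ with Wₕ = Nₕ/25176:
  County 1: (4086/25176)²·(1−455/4086)·201000/455 = 10.340364
  County 3: (8612/25176)²·(1−1153/8612)·367100/1153 = 32.267569
  County 4: (12478/25176)²·(1−266/12478)·1830000/266 = 1653.9705
  → Var(ȳ_str) = 1696.5784.
Var(ȳ_srs) = (1 − 1874/25176)·2137000/1874 = 1055.4591.
deff = 1696.5784 / 1055.4591 = 1.6074.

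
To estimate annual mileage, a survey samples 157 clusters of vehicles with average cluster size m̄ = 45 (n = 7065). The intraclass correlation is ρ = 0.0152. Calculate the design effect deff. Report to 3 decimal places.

deff = 1 + (45 − 1)·0.0152 = 1 + 0.6688 = 1.6688.

1.669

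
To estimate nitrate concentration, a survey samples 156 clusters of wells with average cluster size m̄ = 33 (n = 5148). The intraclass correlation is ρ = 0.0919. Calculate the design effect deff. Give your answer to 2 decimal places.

3.94

deff = 1 + (33 − 1)·0.0919 = 1 + 2.9408 = 3.9408.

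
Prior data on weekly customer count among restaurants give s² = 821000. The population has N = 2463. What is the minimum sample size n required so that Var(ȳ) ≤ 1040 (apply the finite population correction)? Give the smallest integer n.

598

Without fpc, n₀ = s²/D = 821000/1040 = 789.4231.
With fpc, (1 − n/N)·s²/n ≤ D requires n ≥ n₀/(1 + n₀/N) = 789.4231/(1 + 789.4231/2463) = 597.8155.
Rounding up, n = 598.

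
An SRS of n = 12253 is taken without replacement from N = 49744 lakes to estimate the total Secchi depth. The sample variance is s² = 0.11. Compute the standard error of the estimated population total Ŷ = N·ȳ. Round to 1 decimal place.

129.4

Var(Ŷ) = N²·Var(ȳ) = N²·(1 − n/N)·s²/n.
f = 12253/49744 = 0.24632116; Var(ȳ) = 0.75367884·0.11/12253 = 6.7660713 × 10^-6.
Var(Ŷ) = 49744² · (6.7660713 × 10^-6) = 16742.41.
SE(Ŷ) = √(16742.41) = 129.4.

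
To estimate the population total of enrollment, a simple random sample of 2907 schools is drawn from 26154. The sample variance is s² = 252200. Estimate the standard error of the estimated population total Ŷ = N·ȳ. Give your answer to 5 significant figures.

Var(Ŷ) = N²·Var(ȳ) = N²·(1 − n/N)·s²/n.
f = 2907/26154 = 0.11114935; Var(ȳ) = 0.88885065·252200/2907 = 77.113221.
Var(Ŷ) = 26154² · 77.113221 = 5.2747889 × 10^10.
SE(Ŷ) = √(5.2747889 × 10^10) = 229670.

229670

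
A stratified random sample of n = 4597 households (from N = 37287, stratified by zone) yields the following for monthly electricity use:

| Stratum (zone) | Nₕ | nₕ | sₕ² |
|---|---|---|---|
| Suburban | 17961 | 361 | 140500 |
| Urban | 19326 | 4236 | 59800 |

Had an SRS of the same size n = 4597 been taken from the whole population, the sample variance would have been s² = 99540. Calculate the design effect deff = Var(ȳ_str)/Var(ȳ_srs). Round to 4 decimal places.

4.8174

Var(ȳ_str) = Σ Wₕ²(1−fₕ)sₕ²/nₕ with Wₕ = Nₕ/37287:
  Suburban: (17961/37287)²·(1−361/17961)·140500/361 = 88.490657
  Urban: (19326/37287)²·(1−4236/19326)·59800/4236 = 2.9611579
  → Var(ȳ_str) = 91.451815.
Var(ȳ_srs) = (1 − 4597/37287)·99540/4597 = 18.983689.
deff = 91.451815 / 18.983689 = 4.8174.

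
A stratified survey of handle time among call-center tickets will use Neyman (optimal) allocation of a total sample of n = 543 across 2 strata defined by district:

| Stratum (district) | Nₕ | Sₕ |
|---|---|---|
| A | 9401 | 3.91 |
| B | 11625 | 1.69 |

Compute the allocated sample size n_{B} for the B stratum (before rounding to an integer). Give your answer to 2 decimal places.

189.13

Neyman allocation: nₕ = n·NₕSₕ / Σⱼ NⱼSⱼ.
Σ NⱼSⱼ = 9401·3.91 + 11625·1.69 = 56404.16.
n_{B} = 543·11625·1.69 / 56404.16 = 189.13.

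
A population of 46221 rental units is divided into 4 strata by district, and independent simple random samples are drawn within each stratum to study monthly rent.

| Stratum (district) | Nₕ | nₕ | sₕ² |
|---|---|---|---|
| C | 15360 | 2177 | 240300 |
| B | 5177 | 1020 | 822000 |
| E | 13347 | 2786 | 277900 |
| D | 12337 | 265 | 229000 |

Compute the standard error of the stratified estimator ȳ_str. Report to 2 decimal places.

9.24

Var(ȳ_str) = Σₕ Wₕ²(1 − fₕ)sₕ²/nₕ with Wₕ = Nₕ/N, N = 46221.
C: Wₕ = 0.33231648; term = 0.33231648²·(1 − 0.14173177)·240300/2177 = 10.462179.
B: Wₕ = 0.11200537; term = 0.11200537²·(1 − 0.19702530)·822000/1020 = 8.1180395.
E: Wₕ = 0.28876485; term = 0.28876485²·(1 − 0.20873605)·277900/2786 = 6.5813875.
D: Wₕ = 0.26691331; term = 0.26691331²·(1 − 0.02148010)·229000/265 = 60.242048.
Sum = 85.403654.
SE = √(85.403654) = 9.24.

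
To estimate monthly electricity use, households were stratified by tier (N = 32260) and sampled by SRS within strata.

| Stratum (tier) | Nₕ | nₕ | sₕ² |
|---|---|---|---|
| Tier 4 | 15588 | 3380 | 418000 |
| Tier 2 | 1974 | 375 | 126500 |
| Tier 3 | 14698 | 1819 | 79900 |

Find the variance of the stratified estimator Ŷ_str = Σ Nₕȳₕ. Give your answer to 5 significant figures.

3.2914 × 10^10

Var(Ŷ_str) = Σₕ Nₕ²(1 − fₕ)sₕ²/nₕ.
Tier 4: 15588²·(1 − 3380/15588)·418000/3380 = 2.3533932 × 10^10.
Tier 2: 1974²·(1 − 375/1974)·126500/375 = 1.0647677 × 10^9.
Tier 3: 14698²·(1 − 1819/14698)·79900/1819 = 8.3148509 × 10^9.
Sum = 3.2913551 × 10^10.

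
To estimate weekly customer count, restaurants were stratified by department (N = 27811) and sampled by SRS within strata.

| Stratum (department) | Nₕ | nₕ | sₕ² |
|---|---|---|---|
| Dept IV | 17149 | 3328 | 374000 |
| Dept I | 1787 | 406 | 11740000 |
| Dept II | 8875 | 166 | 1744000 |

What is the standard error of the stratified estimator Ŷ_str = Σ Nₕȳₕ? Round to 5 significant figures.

953960

Var(Ŷ_str) = Σₕ Nₕ²(1 − fₕ)sₕ²/nₕ.
Dept IV: 17149²·(1 − 3328/17149)·374000/3328 = 2.6635849 × 10^10.
Dept I: 1787²·(1 − 406/1787)·11740000/406 = 7.1360896 × 10^10.
Dept II: 8875²·(1 − 166/8875)·1744000/166 = 8.1203555 × 10^11.
Sum = 9.100323 × 10^11.
SE = √(9.100323 × 10^11) = 953960.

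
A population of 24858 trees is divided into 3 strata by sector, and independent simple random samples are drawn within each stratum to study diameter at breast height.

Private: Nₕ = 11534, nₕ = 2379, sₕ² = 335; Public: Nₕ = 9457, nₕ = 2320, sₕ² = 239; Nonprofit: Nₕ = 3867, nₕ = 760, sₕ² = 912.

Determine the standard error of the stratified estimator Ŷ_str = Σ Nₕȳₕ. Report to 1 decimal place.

6020.0

Var(Ŷ_str) = Σₕ Nₕ²(1 − fₕ)sₕ²/nₕ.
Private: 11534²·(1 − 2379/11534)·335/2379 = 1.4869236 × 10^7.
Public: 9457²·(1 − 2320/9457)·239/2320 = 6.9531084 × 10^6.
Nonprofit: 3867²·(1 − 760/3867)·912/760 = 1.4417723 × 10^7.
Sum = 3.6240067 × 10^7.
SE = √(3.6240067 × 10^7) = 6020.0.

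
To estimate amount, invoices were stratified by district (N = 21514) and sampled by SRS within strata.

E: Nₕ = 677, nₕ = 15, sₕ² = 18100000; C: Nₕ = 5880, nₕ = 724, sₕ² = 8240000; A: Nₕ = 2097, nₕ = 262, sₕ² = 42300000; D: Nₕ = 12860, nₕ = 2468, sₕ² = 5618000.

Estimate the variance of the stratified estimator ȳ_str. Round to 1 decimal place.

3913.4

Var(ȳ_str) = Σₕ Wₕ²(1 − fₕ)sₕ²/nₕ with Wₕ = Nₕ/N, N = 21514.
E: Wₕ = 0.03146788; term = 0.03146788²·(1 − 0.02215657)·18100000/15 = 1168.4003.
C: Wₕ = 0.27331040; term = 0.27331040²·(1 − 0.12312925)·8240000/724 = 745.48095.
A: Wₕ = 0.09747141; term = 0.09747141²·(1 − 0.12494039)·42300000/262 = 1342.2433.
D: Wₕ = 0.59775030; term = 0.59775030²·(1 − 0.19191291)·5618000/2468 = 657.25569.
Sum = 3913.3802.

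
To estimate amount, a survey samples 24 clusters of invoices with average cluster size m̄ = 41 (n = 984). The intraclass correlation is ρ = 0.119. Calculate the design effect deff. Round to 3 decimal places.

5.760

deff = 1 + (41 − 1)·0.119 = 1 + 4.76 = 5.76.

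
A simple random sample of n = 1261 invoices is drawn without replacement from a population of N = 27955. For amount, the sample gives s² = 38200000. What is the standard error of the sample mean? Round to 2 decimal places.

170.08

Under SRS without replacement, Var(ȳ) = (1 − f)·s²/n with f = n/N = 1261/27955 = 0.04510821.
Var(ȳ) = (1 − 0.04510821)·38200000/1261 = 0.95489179·30293.418 = 28926.936.
SE(ȳ) = √(28926.936) = 170.08.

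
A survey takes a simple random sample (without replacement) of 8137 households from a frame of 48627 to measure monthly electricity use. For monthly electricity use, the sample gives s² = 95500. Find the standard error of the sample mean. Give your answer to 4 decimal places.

Under SRS without replacement, Var(ȳ) = (1 − f)·s²/n with f = n/N = 8137/48627 = 0.16733502.
Var(ȳ) = (1 − 0.16733502)·95500/8137 = 0.83266498·11.736512 = 9.7725827.
SE(ȳ) = √(9.7725827) = 3.1261.

3.1261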